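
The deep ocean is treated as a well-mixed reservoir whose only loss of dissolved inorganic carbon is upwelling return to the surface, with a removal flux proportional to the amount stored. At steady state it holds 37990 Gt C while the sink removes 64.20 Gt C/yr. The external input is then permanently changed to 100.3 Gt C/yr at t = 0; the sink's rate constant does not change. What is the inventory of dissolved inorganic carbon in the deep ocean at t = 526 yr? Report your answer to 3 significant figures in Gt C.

50600 Gt C

The sink rate constant is k = F₀/M₀ = 64.20/37990 = 0.001690 yr⁻¹.
Solving dM/dt = F₁ − kM with M(0) = M₀ gives M(t) = F₁/k + (M₀ − F₁/k)·e^(−kt).
F₁/k = 100.3/0.001690 = 59352 Gt C; kt = 0.001690 × 526 = 0.8889, e^(−kt) = 0.4111.
M(526) = 59352 + (37990 − 59352) × 0.4111 = 59352 − 8782 = 50570 Gt C.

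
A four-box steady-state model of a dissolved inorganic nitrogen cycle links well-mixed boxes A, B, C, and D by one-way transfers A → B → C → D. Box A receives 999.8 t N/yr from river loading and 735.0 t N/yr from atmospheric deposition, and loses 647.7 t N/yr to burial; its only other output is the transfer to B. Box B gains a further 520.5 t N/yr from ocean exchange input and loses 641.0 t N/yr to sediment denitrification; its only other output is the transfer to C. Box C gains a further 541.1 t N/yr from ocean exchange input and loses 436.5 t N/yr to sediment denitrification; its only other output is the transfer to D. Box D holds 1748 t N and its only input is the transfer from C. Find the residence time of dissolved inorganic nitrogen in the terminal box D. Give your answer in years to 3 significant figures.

1.63 yr

Box A: F(A→B) = (999.8 + 735.0) − 647.7 = 1087.1 t N/yr.
Box B: F(B→C) = (1087.1 + 520.5) − 641.0 = 966.60 t N/yr.
Box C: F(C→D) = (966.60 + 541.1) − 436.5 = 1071.2 t N/yr.
Box D throughput = its input = 1071.2 t N/yr; τ = 1748 / 1071.2 = 1.632 yr.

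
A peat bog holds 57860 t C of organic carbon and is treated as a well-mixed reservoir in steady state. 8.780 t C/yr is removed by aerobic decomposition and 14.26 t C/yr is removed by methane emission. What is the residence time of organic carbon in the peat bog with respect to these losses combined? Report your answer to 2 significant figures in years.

2500 yr

Total removal = 8.780 + 14.26 = 23.040 t C/yr.
τ = M / ΣF_out = 57860 / 23.040 = 2511 yr.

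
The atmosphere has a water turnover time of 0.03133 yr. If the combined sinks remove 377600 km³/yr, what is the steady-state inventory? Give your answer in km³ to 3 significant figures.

11800 km³

τ = M/F ⇒ M = τ × F = 0.03133 × 377600 = 11830 km³.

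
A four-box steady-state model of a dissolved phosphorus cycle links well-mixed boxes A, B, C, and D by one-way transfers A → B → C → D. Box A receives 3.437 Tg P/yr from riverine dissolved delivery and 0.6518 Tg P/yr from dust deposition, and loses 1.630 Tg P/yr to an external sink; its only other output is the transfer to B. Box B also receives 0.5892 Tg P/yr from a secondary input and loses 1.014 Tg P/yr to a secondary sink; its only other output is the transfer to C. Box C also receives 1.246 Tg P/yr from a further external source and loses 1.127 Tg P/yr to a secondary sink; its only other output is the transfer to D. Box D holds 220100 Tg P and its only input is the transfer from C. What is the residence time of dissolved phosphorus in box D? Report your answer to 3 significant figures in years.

102000 yr

Box A: F(A→B) = (3.437 + 0.6518) − 1.630 = 2.4588 Tg P/yr.
Box B: F(B→C) = (2.4588 + 0.5892) − 1.014 = 2.0340 Tg P/yr.
Box C: F(C→D) = (2.0340 + 1.246) − 1.127 = 2.1530 Tg P/yr.
Box D throughput = its input = 2.1530 Tg P/yr; τ = 220100 / 2.1530 = 102200 yr.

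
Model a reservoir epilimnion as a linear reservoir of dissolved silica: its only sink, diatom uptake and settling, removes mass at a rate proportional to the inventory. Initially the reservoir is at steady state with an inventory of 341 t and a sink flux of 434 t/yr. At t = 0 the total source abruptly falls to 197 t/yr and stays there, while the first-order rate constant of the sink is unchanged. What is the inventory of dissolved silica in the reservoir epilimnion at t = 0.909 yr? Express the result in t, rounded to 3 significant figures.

213 t

τ = M₀/F₀ = 341/434 = 0.7857 yr; rate constant k = 1/τ.
New steady state M_∞ = F₁/k = F₁·τ = 197 × 0.7857 = 154.79 t.
M(t) = M_∞ + (M₀ − M_∞)·e^(−t/τ); t/τ = 0.909/0.7857 = 1.157, so e^(−t/τ) = 0.3145.
M(t) = 154.79 + 186.2 × 0.3145 = 213.34 t.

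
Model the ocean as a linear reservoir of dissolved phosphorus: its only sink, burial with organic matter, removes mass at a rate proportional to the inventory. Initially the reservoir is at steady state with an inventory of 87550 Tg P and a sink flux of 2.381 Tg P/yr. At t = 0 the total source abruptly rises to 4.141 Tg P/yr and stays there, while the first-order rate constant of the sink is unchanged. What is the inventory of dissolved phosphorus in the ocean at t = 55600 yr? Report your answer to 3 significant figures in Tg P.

138000 Tg P

Residence time τ = M₀/F₀ = 36770 yr. The eventual steady state is M_∞ = M₀·(F₁/F₀) = 87550 × 4.141/2.381 = 152270 Tg P.
The anomaly ΔM(t) = M(t) − M_∞ decays as ΔM₀·e^(−t/τ) with ΔM₀ = 87550 − 152270 = −64720 Tg P.
At t = 55600 yr, e^(−t/τ) = e^(−1.512) = 0.2204, so ΔM = −14270 Tg P and M = 152270 − 14270 = 138000 Tg P.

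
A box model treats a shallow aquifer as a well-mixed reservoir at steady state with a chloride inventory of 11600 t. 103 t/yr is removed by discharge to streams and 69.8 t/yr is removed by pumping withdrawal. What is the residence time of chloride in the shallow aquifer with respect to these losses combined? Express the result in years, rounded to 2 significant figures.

67 yr

Total removal = 103.0 + 69.80 = 172.80 t/yr.
τ = M / ΣF_out = 11600 / 172.80 = 67.13 yr.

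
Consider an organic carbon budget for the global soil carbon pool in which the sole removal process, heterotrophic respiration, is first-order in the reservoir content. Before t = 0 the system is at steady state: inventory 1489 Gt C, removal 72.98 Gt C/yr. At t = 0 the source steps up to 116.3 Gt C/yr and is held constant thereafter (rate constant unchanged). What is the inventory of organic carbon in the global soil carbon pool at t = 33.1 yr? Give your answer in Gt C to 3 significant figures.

2200 Gt C

τ = M₀/F₀ = 1489/72.98 = 20.40 yr; rate constant k = 1/τ.
New steady state M_∞ = F₁/k = F₁·τ = 116.3 × 20.40 = 2372.9 Gt C.
M(t) = M_∞ + (M₀ − M_∞)·e^(−t/τ); t/τ = 33.1/20.40 = 1.622, so e^(−t/τ) = 0.1974.
M(t) = 2372.9 − 883.9 × 0.1974 = 2198.3 Gt C.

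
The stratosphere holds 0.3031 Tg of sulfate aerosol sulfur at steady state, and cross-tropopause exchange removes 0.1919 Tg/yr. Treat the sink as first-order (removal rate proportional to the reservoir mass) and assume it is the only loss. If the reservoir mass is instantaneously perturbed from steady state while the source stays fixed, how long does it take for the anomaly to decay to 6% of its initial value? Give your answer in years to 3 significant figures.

4.44 yr

For a linear reservoir the anomaly decays as exp(−t/τ) with τ = M/F = 0.3031/0.1919 = 1.579 yr.
exp(−t/τ) = 0.06 ⇒ t = −τ ln(0.06) = 1.579 × 2.813 = 4.444 yr.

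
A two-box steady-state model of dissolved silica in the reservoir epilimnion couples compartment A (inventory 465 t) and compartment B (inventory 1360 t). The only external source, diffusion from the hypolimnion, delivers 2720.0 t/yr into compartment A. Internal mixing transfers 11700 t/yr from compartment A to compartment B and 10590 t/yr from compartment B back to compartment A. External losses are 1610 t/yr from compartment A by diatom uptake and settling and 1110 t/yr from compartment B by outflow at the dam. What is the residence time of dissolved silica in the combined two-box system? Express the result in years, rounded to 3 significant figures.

0.671 yr

Treat the two boxes together as one reservoir: the mixing fluxes between them are internal recycling, so τ = ΣM / Σ(external losses).
M_total = 465 + 1360 = 1825.0 t.
ΣF_external_out = 1610 + 1110 = 2720.0 t/yr.
τ = M_total / ΣF_ext = 1825.0 / 2720.0 = 0.6710 yr.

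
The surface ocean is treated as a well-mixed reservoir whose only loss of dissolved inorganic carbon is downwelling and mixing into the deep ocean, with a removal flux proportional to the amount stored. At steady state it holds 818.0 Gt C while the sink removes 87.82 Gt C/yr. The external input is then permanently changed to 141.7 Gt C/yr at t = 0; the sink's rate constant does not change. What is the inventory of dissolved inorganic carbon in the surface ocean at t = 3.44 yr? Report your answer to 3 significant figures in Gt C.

973 Gt C

The sink rate constant is k = F₀/M₀ = 87.82/818.0 = 0.1074 yr⁻¹.
Solving dM/dt = F₁ − kM with M(0) = M₀ gives M(t) = F₁/k + (M₀ − F₁/k)·e^(−kt).
F₁/k = 141.7/0.1074 = 1319.9 Gt C; kt = 0.1074 × 3.44 = 0.3693, e^(−kt) = 0.6912.
M(3.44) = 1319.9 + (818.0 − 1319.9) × 0.6912 = 1319.9 − 346.9 = 972.97 Gt C.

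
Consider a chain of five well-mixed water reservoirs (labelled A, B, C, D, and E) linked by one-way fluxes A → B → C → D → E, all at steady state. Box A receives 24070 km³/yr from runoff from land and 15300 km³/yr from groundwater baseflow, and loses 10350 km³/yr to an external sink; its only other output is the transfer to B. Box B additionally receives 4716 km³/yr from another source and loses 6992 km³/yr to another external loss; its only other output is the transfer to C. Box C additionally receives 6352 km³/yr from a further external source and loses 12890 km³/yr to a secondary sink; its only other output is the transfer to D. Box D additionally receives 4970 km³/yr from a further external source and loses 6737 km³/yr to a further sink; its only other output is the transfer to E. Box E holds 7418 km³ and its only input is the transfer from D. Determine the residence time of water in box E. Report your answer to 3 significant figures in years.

Box A: F(A→B) = (24070 + 15300) − 10350 = 29020 km³/yr.
Box B: F(B→C) = (29020 + 4716) − 6992 = 26744 km³/yr.
Box C: F(C→D) = (26744 + 6352) − 12890 = 20206 km³/yr.
Box D: F(D→E) = (20206 + 4970) − 6737 = 18439 km³/yr.
Box E throughput = its input = 18439 km³/yr; τ = 7418 / 18439 = 0.4023 yr.

0.402 yr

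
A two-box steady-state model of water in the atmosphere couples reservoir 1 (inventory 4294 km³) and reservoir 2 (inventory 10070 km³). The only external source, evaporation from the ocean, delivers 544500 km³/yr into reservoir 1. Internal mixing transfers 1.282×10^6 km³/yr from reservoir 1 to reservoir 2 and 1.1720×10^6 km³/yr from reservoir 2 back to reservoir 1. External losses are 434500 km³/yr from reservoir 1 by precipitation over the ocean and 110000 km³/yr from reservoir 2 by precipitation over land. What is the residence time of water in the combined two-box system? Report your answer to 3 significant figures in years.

Residence time in the combined system uses the total inventory and the total *external* removal — internal exchanges between the two boxes cancel.
M_total = 4294 + 10070 = 14364 km³.
ΣF_external_out = 434500 + 110000 = 544500 km³/yr.
τ = M_total / ΣF_ext = 14364 / 544500 = 0.02638 yr.

0.0264 yr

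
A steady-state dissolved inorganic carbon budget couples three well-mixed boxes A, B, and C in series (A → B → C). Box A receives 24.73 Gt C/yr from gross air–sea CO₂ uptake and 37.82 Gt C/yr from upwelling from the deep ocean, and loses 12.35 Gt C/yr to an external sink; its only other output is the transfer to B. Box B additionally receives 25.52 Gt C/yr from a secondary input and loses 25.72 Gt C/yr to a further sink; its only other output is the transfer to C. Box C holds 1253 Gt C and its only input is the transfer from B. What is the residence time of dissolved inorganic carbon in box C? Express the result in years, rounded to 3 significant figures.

25.1 yr

Box A: F(A→B) = (24.73 + 37.82) − 12.35 = 50.200 Gt C/yr.
Box B: F(B→C) = (50.200 + 25.52) − 25.72 = 50.000 Gt C/yr.
Box C throughput = its input = 50.000 Gt C/yr; τ = 1253 / 50.000 = 25.06 yr.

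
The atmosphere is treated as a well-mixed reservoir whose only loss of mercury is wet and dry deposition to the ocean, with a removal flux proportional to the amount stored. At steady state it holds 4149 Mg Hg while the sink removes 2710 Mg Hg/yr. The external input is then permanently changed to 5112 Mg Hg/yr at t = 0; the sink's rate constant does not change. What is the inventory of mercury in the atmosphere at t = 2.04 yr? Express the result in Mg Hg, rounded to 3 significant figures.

τ = M₀/F₀ = 4149/2710 = 1.531 yr; rate constant k = 1/τ.
New steady state M_∞ = F₁/k = F₁·τ = 5112 × 1.531 = 7826.5 Mg Hg.
M(t) = M_∞ + (M₀ − M_∞)·e^(−t/τ); t/τ = 2.04/1.531 = 1.332, so e^(−t/τ) = 0.2638.
M(t) = 7826.5 − 3677 × 0.2638 = 6856.2 Mg Hg.

6860 Mg Hg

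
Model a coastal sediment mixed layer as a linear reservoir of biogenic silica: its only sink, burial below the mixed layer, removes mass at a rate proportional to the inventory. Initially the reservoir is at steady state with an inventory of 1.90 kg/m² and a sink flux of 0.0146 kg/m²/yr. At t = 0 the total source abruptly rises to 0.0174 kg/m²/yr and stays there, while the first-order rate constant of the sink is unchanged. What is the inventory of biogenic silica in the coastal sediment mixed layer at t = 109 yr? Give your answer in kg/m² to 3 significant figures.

Residence time τ = M₀/F₀ = 130.1 yr. The eventual steady state is M_∞ = M₀·(F₁/F₀) = 1.90 × 0.0174/0.0146 = 2.2644 kg/m².
The anomaly ΔM(t) = M(t) − M_∞ decays as ΔM₀·e^(−t/τ) with ΔM₀ = 1.90 − 2.2644 = −0.3644 kg/m².
At t = 109 yr, e^(−t/τ) = e^(−0.8376) = 0.4328, so ΔM = −0.1577 kg/m² and M = 2.2644 − 0.1577 = 2.1067 kg/m².

2.11 kg/m²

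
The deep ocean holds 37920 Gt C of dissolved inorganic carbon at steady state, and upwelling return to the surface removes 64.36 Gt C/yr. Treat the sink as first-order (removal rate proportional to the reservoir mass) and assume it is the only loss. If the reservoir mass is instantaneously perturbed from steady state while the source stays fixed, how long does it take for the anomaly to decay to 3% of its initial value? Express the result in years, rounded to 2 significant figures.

2100 yr

For a linear reservoir the anomaly decays as exp(−t/τ) with τ = M/F = 37920/64.36 = 589.2 yr.
exp(−t/τ) = 0.03 ⇒ t = −τ ln(0.03) = 589.2 × 3.507 = 2066 yr.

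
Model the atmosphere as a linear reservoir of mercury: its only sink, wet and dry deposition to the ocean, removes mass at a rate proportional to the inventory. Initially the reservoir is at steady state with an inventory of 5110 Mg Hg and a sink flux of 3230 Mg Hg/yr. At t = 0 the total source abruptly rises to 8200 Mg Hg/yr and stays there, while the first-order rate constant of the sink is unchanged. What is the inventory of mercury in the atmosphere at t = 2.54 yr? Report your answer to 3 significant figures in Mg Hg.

11400 Mg Hg

Residence time τ = M₀/F₀ = 1.582 yr. The eventual steady state is M_∞ = M₀·(F₁/F₀) = 5110 × 8200/3230 = 12973 Mg Hg.
The anomaly ΔM(t) = M(t) − M_∞ decays as ΔM₀·e^(−t/τ) with ΔM₀ = 5110 − 12973 = −7863 Mg Hg.
At t = 2.54 yr, e^(−t/τ) = e^(−1.606) = 0.2008, so ΔM = −1579 Mg Hg and M = 12973 − 1579 = 11394 Mg Hg.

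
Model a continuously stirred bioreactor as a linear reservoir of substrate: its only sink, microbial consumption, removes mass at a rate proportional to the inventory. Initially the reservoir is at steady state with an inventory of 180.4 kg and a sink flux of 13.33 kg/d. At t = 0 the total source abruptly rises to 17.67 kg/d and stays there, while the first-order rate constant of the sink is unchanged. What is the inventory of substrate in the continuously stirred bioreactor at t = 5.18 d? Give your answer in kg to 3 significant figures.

199 kg

Residence time τ = M₀/F₀ = 13.53 d. The eventual steady state is M_∞ = M₀·(F₁/F₀) = 180.4 × 17.67/13.33 = 239.13 kg.
The anomaly ΔM(t) = M(t) − M_∞ decays as ΔM₀·e^(−t/τ) with ΔM₀ = 180.4 − 239.13 = −58.73 kg.
At t = 5.18 d, e^(−t/τ) = e^(−0.3828) = 0.6820, so ΔM = −40.06 kg and M = 239.13 − 40.06 = 199.08 kg.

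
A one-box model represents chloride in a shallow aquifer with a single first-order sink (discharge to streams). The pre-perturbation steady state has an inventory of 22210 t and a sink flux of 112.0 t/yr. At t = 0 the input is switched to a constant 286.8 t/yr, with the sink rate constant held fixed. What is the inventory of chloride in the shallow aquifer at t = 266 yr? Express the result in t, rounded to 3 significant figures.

47800 t

Residence time τ = M₀/F₀ = 198.3 yr. The eventual steady state is M_∞ = M₀·(F₁/F₀) = 22210 × 286.8/112.0 = 56873 t.
The anomaly ΔM(t) = M(t) − M_∞ decays as ΔM₀·e^(−t/τ) with ΔM₀ = 22210 − 56873 = −34660 t.
At t = 266 yr, e^(−t/τ) = e^(−1.341) = 0.2615, so ΔM = −9064 t and M = 56873 − 9064 = 47809 t.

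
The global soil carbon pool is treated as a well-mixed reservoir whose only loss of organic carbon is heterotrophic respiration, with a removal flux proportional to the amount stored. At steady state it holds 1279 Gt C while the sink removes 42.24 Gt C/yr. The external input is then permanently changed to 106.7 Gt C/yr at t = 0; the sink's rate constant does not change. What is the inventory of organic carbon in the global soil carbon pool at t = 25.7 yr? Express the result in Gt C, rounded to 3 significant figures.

τ = M₀/F₀ = 1279/42.24 = 30.28 yr; rate constant k = 1/τ.
New steady state M_∞ = F₁/k = F₁·τ = 106.7 × 30.28 = 3230.8 Gt C.
M(t) = M_∞ + (M₀ − M_∞)·e^(−t/τ); t/τ = 25.7/30.28 = 0.8488, so e^(−t/τ) = 0.4279.
M(t) = 3230.8 − 1952 × 0.4279 = 2395.5 Gt C.

2400 Gt C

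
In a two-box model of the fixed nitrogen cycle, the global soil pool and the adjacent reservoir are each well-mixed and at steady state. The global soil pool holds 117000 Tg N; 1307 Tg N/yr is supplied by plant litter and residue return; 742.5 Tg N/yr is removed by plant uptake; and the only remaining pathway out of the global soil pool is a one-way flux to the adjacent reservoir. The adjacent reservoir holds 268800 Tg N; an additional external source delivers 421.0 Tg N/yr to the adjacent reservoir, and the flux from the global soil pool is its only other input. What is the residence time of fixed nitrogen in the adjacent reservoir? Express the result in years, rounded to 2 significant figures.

Balance the global soil pool: ΣF_in = 1307.0 Tg N/yr.
Flux to the adjacent reservoir = ΣF_in − (742.5) = 564.50 Tg N/yr.
Total input to the adjacent reservoir = 564.50 + 421.0 = 985.50 Tg N/yr; at steady state this equals its total output.
τ = M / F = 268800 / 985.50 = 272.8 yr.

270 yr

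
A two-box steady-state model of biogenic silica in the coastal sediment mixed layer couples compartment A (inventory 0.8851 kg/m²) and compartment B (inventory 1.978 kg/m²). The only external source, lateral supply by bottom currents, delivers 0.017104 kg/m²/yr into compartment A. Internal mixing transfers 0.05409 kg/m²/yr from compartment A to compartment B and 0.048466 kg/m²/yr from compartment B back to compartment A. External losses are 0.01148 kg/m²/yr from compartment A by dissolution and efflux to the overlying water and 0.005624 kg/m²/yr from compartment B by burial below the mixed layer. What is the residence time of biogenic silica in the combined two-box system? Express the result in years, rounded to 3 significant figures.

167 yr

For the system as a whole, the A↔B exchange is internal and contributes nothing to the throughput; only the external sinks remove mass.
M_total = 0.8851 + 1.978 = 2.8631 kg/m².
ΣF_external_out = 0.01148 + 0.005624 = 0.017104 kg/m²/yr.
τ = M_total / ΣF_ext = 2.8631 / 0.017104 = 167.4 yr.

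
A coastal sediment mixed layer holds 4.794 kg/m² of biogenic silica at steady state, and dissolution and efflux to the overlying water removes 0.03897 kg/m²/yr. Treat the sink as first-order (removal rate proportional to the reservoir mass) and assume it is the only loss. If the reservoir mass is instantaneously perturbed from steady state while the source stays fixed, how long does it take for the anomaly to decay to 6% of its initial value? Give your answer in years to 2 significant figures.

For a linear reservoir the anomaly decays as exp(−t/τ) with τ = M/F = 4.794/0.03897 = 123.0 yr.
exp(−t/τ) = 0.06 ⇒ t = −τ ln(0.06) = 123.0 × 2.813 = 346.1 yr.

350 yr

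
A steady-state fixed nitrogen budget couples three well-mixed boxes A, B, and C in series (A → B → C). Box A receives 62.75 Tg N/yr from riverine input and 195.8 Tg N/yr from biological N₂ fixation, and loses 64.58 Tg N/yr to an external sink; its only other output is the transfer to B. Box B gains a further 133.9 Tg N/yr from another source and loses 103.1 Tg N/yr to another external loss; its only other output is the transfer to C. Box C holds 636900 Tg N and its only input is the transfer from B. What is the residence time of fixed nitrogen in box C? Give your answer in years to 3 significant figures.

2830 yr

Box A: F(A→B) = (62.75 + 195.8) − 64.58 = 193.97 Tg N/yr.
Box B: F(B→C) = (193.97 + 133.9) − 103.1 = 224.77 Tg N/yr.
Box C throughput = its input = 224.77 Tg N/yr; τ = 636900 / 224.77 = 2834 yr.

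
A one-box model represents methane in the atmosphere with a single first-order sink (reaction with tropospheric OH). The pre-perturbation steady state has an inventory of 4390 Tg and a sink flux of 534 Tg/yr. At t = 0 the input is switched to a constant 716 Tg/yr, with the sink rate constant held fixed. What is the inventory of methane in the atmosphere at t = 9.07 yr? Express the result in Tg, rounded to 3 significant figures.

τ = M₀/F₀ = 4390/534 = 8.221 yr; rate constant k = 1/τ.
New steady state M_∞ = F₁/k = F₁·τ = 716 × 8.221 = 5886.2 Tg.
M(t) = M_∞ + (M₀ − M_∞)·e^(−t/τ); t/τ = 9.07/8.221 = 1.103, so e^(−t/τ) = 0.3318.
M(t) = 5886.2 − 1496 × 0.3318 = 5389.8 Tg.

5390 Tg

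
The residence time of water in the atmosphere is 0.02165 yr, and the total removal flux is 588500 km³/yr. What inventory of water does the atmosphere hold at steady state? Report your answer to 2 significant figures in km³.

τ = M/F ⇒ M = τ × F = 0.02165 × 588500 = 12740 km³.

13000 km³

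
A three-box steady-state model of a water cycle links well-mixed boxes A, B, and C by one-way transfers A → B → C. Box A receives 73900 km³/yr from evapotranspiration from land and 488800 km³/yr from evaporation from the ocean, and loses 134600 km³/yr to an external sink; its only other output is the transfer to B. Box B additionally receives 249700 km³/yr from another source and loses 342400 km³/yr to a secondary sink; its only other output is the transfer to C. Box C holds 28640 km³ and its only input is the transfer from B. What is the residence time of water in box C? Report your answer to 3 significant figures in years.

0.0854 yr

Box A: F(A→B) = (73900 + 488800) − 134600 = 428100 km³/yr.
Box B: F(B→C) = (428100 + 249700) − 342400 = 335400 km³/yr.
Box C throughput = its input = 335400 km³/yr; τ = 28640 / 335400 = 0.08539 yr.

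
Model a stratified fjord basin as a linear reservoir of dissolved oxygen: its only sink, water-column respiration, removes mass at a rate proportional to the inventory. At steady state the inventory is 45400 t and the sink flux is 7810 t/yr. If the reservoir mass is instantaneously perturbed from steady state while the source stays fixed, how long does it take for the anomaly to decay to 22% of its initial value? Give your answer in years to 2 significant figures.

8.8 yr

For a linear reservoir the anomaly decays as exp(−t/τ) with τ = M/F = 45400/7810 = 5.813 yr.
exp(−t/τ) = 0.22 ⇒ t = −τ ln(0.22) = 5.813 × 1.514 = 8.802 yr.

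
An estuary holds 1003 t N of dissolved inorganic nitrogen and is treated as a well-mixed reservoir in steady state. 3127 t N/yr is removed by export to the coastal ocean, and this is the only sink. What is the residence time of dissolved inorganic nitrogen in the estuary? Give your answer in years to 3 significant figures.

0.321 yr

τ = M / F = 1003 / 3127 = 0.3208 yr.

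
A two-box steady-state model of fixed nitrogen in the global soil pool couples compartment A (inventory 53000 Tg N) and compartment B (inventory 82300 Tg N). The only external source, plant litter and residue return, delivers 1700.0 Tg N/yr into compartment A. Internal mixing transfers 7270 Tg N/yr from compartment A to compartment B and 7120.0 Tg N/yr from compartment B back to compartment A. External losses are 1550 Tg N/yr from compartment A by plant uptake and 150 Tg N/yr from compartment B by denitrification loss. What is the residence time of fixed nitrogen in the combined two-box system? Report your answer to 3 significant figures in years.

79.6 yr

Residence time in the combined system uses the total inventory and the total *external* removal — internal exchanges between the two boxes cancel.
M_total = 53000 + 82300 = 135300 Tg N.
ΣF_external_out = 1550 + 150 = 1700.0 Tg N/yr.
τ = M_total / ΣF_ext = 135300 / 1700.0 = 79.59 yr.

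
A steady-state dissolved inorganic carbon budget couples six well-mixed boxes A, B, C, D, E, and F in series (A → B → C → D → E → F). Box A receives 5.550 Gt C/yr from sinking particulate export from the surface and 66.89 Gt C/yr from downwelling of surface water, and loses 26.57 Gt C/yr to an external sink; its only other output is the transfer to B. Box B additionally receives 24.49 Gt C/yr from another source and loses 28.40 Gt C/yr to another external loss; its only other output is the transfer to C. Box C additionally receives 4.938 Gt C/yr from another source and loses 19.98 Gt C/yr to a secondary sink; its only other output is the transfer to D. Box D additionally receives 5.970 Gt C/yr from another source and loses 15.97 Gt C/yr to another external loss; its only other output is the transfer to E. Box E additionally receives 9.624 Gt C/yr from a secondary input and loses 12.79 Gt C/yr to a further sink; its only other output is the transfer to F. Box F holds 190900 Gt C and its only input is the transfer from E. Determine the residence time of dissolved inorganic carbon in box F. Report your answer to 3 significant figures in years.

13900 yr

Box A: F(A→B) = (5.550 + 66.89) − 26.57 = 45.870 Gt C/yr.
Box B: F(B→C) = (45.870 + 24.49) − 28.40 = 41.960 Gt C/yr.
Box C: F(C→D) = (41.960 + 4.938) − 19.98 = 26.918 Gt C/yr.
Box D: F(D→E) = (26.918 + 5.970) − 15.97 = 16.918 Gt C/yr.
Box E: F(E→F) = (16.918 + 9.624) − 12.79 = 13.752 Gt C/yr.
Box F throughput = its input = 13.752 Gt C/yr; τ = 190900 / 13.752 = 13880 yr.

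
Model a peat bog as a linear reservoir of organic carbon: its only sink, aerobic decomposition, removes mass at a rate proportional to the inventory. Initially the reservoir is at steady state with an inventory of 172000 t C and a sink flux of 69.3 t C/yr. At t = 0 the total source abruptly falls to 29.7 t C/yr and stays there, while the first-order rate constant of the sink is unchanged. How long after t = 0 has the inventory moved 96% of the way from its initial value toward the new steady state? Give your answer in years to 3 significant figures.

7990 yr

τ = M₀/F₀ = 172000/69.3 = 2482 yr.
The remaining gap fraction is e^(−t/τ); 96% covered ⇒ e^(−t/τ) = 0.0400.
t = −τ ln(0.0400) = 2482 × 3.219 = 7989 yr.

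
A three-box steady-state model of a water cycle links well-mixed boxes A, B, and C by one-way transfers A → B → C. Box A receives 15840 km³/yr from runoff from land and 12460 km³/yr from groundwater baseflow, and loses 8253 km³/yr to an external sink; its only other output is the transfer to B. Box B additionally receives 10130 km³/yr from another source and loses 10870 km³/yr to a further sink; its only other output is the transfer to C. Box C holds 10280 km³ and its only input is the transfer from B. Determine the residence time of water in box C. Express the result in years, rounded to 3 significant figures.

Box A: F(A→B) = (15840 + 12460) − 8253 = 20047 km³/yr.
Box B: F(B→C) = (20047 + 10130) − 10870 = 19307 km³/yr.
Box C throughput = its input = 19307 km³/yr; τ = 10280 / 19307 = 0.5324 yr.

0.532 yr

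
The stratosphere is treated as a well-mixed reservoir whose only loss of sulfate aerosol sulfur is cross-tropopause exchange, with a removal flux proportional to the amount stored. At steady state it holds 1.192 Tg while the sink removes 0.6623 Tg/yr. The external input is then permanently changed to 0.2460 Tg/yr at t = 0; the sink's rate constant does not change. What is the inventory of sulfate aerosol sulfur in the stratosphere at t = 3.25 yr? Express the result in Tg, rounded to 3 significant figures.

0.566 Tg

τ = M₀/F₀ = 1.192/0.6623 = 1.800 yr; rate constant k = 1/τ.
New steady state M_∞ = F₁/k = F₁·τ = 0.2460 × 1.800 = 0.44275 Tg.
M(t) = M_∞ + (M₀ − M_∞)·e^(−t/τ); t/τ = 3.25/1.800 = 1.806, so e^(−t/τ) = 0.1643.
M(t) = 0.44275 + 0.7493 × 0.1643 = 0.56589 Tg.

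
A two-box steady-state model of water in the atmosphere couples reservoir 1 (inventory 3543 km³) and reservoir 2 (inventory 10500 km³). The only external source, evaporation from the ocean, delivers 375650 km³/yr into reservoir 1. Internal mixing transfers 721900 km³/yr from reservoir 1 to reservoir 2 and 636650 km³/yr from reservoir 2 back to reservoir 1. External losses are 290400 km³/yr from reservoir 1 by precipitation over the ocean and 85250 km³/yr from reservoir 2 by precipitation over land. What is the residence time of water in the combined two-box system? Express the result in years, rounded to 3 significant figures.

Treat the two boxes together as one reservoir: the mixing fluxes between them are internal recycling, so τ = ΣM / Σ(external losses).
M_total = 3543 + 10500 = 14043 km³.
ΣF_external_out = 290400 + 85250 = 375650 km³/yr.
τ = M_total / ΣF_ext = 14043 / 375650 = 0.03738 yr.

0.0374 yr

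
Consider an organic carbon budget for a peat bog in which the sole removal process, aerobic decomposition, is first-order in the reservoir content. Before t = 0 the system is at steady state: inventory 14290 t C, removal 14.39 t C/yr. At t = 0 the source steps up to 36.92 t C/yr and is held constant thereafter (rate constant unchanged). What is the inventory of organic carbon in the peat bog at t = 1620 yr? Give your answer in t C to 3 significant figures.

The sink rate constant is k = F₀/M₀ = 14.39/14290 = 0.001007 yr⁻¹.
Solving dM/dt = F₁ − kM with M(0) = M₀ gives M(t) = F₁/k + (M₀ − F₁/k)·e^(−kt).
F₁/k = 36.92/0.001007 = 36663 t C; kt = 0.001007 × 1620 = 1.631, e^(−kt) = 0.1957.
M(1620) = 36663 + (14290 − 36663) × 0.1957 = 36663 − 4378 = 32286 t C.

32300 t C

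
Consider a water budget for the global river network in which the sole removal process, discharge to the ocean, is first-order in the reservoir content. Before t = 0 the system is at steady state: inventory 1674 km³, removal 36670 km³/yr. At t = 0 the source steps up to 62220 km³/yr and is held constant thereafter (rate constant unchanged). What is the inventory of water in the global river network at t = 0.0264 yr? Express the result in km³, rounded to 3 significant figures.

Residence time τ = M₀/F₀ = 0.04565 yr. The eventual steady state is M_∞ = M₀·(F₁/F₀) = 1674 × 62220/36670 = 2840.4 km³.
The anomaly ΔM(t) = M(t) − M_∞ decays as ΔM₀·e^(−t/τ) with ΔM₀ = 1674 − 2840.4 = −1166 km³.
At t = 0.0264 yr, e^(−t/τ) = e^(−0.5783) = 0.5608, so ΔM = −654.2 km³ and M = 2840.4 − 654.2 = 2186.2 km³.

2190 km³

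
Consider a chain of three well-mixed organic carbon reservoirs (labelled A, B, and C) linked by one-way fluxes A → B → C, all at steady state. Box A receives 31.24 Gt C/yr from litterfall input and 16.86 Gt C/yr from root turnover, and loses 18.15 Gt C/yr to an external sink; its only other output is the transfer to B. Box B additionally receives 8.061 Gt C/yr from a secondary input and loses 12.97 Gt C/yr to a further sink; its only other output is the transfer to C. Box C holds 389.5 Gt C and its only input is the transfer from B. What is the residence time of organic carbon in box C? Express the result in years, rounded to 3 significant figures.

15.6 yr

Box A: F(A→B) = (31.24 + 16.86) − 18.15 = 29.950 Gt C/yr.
Box B: F(B→C) = (29.950 + 8.061) − 12.97 = 25.041 Gt C/yr.
Box C throughput = its input = 25.041 Gt C/yr; τ = 389.5 / 25.041 = 15.55 yr.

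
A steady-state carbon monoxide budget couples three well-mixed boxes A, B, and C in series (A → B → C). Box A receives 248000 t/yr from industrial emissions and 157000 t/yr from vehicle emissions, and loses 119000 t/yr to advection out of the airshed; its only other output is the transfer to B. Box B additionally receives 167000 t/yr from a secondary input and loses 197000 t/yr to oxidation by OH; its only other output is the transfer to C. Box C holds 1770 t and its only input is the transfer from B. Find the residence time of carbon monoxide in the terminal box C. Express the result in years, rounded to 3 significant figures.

Box A: F(A→B) = (248000 + 157000) − 119000 = 286000 t/yr.
Box B: F(B→C) = (286000 + 167000) − 197000 = 256000 t/yr.
Box C throughput = its input = 256000 t/yr; τ = 1770 / 256000 = 0.006914 yr.

0.00691 yr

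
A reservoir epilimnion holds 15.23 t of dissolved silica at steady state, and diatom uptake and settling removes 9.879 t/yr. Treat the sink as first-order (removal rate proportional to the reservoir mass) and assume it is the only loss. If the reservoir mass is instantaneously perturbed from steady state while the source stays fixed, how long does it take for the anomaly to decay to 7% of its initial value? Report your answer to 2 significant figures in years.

For a linear reservoir the anomaly decays as exp(−t/τ) with τ = M/F = 15.23/9.879 = 1.542 yr.
exp(−t/τ) = 0.07 ⇒ t = −τ ln(0.07) = 1.542 × 2.659 = 4.100 yr.

4.1 yr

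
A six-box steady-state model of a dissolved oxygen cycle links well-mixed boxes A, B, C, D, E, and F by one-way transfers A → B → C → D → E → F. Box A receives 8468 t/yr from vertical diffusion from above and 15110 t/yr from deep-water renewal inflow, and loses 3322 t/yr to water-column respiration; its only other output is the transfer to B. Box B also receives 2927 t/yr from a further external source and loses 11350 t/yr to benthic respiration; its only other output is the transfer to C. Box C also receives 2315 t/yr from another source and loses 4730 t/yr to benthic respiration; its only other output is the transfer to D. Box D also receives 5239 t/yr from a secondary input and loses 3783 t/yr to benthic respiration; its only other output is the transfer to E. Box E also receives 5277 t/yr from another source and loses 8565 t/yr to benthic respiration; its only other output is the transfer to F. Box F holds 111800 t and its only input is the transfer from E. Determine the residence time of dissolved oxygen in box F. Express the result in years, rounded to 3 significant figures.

14.7 yr

Box A: F(A→B) = (8468 + 15110) − 3322 = 20256 t/yr.
Box B: F(B→C) = (20256 + 2927) − 11350 = 11833 t/yr.
Box C: F(C→D) = (11833 + 2315) − 4730 = 9418.0 t/yr.
Box D: F(D→E) = (9418.0 + 5239) − 3783 = 10874 t/yr.
Box E: F(E→F) = (10874 + 5277) − 8565 = 7586.0 t/yr.
Box F throughput = its input = 7586.0 t/yr; τ = 111800 / 7586.0 = 14.74 yr.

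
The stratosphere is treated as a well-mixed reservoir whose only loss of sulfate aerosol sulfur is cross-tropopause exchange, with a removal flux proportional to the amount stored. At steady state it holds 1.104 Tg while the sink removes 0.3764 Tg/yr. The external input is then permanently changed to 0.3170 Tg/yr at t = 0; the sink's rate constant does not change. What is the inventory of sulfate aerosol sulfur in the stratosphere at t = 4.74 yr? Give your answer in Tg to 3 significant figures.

The sink rate constant is k = F₀/M₀ = 0.3764/1.104 = 0.3409 yr⁻¹.
Solving dM/dt = F₁ − kM with M(0) = M₀ gives M(t) = F₁/k + (M₀ − F₁/k)·e^(−kt).
F₁/k = 0.3170/0.3409 = 0.92978 Tg; kt = 0.3409 × 4.74 = 1.616, e^(−kt) = 0.1987.
M(4.74) = 0.92978 + (1.104 − 0.92978) × 0.1987 = 0.92978 + 0.03461 = 0.96439 Tg.

0.964 Tg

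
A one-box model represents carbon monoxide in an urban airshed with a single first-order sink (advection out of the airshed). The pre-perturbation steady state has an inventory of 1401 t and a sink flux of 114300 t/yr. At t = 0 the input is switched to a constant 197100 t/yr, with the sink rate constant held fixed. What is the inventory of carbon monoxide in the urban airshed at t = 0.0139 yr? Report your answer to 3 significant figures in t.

The sink rate constant is k = F₀/M₀ = 114300/1401 = 81.58 yr⁻¹.
Solving dM/dt = F₁ − kM with M(0) = M₀ gives M(t) = F₁/k + (M₀ − F₁/k)·e^(−kt).
F₁/k = 197100/81.58 = 2415.9 t; kt = 81.58 × 0.0139 = 1.134, e^(−kt) = 0.3217.
M(0.0139) = 2415.9 + (1401 − 2415.9) × 0.3217 = 2415.9 − 326.5 = 2089.4 t.

2090 t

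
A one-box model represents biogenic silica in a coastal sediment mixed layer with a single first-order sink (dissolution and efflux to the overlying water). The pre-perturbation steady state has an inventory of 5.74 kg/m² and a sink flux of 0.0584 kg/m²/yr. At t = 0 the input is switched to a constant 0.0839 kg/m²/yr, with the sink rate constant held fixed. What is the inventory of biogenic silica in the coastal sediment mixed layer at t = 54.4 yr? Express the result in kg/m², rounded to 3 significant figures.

6.81 kg/m²

Residence time τ = M₀/F₀ = 98.29 yr. The eventual steady state is M_∞ = M₀·(F₁/F₀) = 5.74 × 0.0839/0.0584 = 8.2463 kg/m².
The anomaly ΔM(t) = M(t) − M_∞ decays as ΔM₀·e^(−t/τ) with ΔM₀ = 5.74 − 8.2463 = −2.506 kg/m².
At t = 54.4 yr, e^(−t/τ) = e^(−0.5535) = 0.5749, so ΔM = −1.441 kg/m² and M = 8.2463 − 1.441 = 6.8053 kg/m².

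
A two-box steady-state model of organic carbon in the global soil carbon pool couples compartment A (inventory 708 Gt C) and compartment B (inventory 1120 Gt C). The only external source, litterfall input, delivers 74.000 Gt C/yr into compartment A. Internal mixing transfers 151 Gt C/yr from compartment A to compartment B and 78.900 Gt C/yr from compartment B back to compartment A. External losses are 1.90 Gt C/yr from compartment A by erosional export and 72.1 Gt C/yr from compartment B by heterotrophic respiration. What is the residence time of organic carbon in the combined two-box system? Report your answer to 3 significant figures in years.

24.7 yr

Residence time in the combined system uses the total inventory and the total *external* removal — internal exchanges between the two boxes cancel.
M_total = 708 + 1120 = 1828.0 Gt C.
ΣF_external_out = 1.90 + 72.1 = 74.000 Gt C/yr.
τ = M_total / ΣF_ext = 1828.0 / 74.000 = 24.70 yr.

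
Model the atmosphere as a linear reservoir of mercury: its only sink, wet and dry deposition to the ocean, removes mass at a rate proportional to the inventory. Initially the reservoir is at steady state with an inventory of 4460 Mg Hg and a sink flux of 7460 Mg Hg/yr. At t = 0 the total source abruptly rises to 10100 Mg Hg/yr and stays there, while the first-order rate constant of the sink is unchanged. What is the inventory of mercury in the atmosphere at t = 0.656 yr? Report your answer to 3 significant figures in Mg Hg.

5510 Mg Hg

The sink rate constant is k = F₀/M₀ = 7460/4460 = 1.673 yr⁻¹.
Solving dM/dt = F₁ − kM with M(0) = M₀ gives M(t) = F₁/k + (M₀ − F₁/k)·e^(−kt).
F₁/k = 10100/1.673 = 6038.3 Mg Hg; kt = 1.673 × 0.656 = 1.097, e^(−kt) = 0.3338.
M(0.656) = 6038.3 + (4460 − 6038.3) × 0.3338 = 6038.3 − 526.8 = 5511.5 Mg Hg.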